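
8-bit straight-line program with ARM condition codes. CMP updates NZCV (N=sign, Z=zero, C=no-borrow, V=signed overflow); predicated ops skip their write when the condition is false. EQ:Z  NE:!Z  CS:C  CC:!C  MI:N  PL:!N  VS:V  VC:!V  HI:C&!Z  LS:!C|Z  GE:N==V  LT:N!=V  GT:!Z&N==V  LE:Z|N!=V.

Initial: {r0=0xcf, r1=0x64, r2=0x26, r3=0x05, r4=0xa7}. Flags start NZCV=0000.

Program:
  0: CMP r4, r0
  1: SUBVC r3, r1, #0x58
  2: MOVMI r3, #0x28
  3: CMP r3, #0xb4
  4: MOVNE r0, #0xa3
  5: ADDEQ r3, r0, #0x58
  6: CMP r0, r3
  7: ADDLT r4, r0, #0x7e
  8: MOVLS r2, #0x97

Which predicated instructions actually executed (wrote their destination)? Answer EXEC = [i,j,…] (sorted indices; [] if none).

EXEC = [1,2,4,7]

0: ✓ CMP  NZCV=1000
1: ✓ SUBVC  r3←0x0c
2: ✓ MOVMI  r3←0x28
3: ✓ CMP  NZCV=0000
4: ✓ MOVNE  r0←0xa3
5: · ADDEQ
6: ✓ CMP  NZCV=0011
7: ✓ ADDLT  r4←0x21
8: · MOVLS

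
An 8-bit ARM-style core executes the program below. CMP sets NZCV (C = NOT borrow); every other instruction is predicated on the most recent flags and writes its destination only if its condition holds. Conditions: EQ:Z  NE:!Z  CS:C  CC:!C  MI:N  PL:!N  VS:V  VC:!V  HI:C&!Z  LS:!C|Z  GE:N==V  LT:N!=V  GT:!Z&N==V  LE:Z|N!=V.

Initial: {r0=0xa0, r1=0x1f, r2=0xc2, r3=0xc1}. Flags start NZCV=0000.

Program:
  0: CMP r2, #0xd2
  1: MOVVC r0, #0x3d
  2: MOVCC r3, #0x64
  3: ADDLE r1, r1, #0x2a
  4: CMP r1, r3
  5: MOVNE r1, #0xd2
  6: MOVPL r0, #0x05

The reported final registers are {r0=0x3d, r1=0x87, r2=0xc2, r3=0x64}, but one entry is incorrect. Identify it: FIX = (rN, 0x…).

0: ✓ CMP  NZCV=1000
1: ✓ MOVVC  r0←0x3d
2: ✓ MOVCC  r3←0x64
3: ✓ ADDLE  r1←0x49
4: ✓ CMP  NZCV=1000
5: ✓ MOVNE  r1←0xd2
6: · MOVPL

FIX = (r1, 0xd2)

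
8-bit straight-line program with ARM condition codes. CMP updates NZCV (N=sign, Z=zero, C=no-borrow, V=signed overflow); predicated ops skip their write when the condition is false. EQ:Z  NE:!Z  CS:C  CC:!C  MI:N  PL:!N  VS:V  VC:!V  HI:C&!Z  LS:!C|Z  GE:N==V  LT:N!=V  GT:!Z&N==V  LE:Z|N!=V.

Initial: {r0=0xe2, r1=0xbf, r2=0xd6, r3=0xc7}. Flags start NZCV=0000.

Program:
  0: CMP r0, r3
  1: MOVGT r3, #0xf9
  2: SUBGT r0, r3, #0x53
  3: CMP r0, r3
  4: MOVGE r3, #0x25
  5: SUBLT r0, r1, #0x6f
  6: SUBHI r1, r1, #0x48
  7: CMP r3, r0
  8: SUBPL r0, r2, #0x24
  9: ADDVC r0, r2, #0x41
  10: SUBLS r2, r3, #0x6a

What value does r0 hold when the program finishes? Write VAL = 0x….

VAL = 0x17

0: ✓ CMP  NZCV=0010
1: ✓ MOVGT  r3←0xf9
2: ✓ SUBGT  r0←0xa6
3: ✓ CMP  NZCV=1000
4: · MOVGE
5: ✓ SUBLT  r0←0x50
6: · SUBHI
7: ✓ CMP  NZCV=1010
8: · SUBPL
9: ✓ ADDVC  r0←0x17
10: · SUBLS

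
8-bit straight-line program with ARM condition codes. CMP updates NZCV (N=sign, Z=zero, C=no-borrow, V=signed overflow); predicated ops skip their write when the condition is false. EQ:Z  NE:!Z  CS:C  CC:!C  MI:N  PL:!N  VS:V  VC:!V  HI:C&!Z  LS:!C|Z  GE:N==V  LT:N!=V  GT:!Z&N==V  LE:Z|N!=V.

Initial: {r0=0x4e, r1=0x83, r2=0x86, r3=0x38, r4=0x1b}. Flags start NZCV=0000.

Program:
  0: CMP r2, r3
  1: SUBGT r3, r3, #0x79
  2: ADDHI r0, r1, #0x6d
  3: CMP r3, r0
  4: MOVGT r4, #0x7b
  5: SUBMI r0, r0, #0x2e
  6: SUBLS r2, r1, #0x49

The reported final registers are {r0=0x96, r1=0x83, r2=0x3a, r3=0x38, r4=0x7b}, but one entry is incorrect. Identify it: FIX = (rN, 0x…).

0: ✓ CMP  NZCV=0011
1: · SUBGT
2: ✓ ADDHI  r0←0xf0
3: ✓ CMP  NZCV=0000
4: ✓ MOVGT  r4←0x7b
5: · SUBMI
6: ✓ SUBLS  r2←0x3a

FIX = (r0, 0xf0)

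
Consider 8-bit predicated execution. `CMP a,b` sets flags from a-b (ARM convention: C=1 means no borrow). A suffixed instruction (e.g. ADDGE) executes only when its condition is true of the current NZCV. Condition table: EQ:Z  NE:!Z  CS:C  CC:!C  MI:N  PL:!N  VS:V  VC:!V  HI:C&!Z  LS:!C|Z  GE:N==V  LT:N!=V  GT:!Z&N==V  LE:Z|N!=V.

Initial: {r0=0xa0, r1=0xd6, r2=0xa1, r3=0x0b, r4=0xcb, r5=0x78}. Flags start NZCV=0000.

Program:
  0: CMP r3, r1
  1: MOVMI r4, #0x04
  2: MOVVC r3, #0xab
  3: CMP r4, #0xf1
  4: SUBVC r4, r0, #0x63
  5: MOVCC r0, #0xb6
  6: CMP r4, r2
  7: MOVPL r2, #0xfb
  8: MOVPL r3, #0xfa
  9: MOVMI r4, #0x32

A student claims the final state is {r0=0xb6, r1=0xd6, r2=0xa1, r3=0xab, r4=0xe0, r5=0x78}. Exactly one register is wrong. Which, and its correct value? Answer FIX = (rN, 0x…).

0: ✓ CMP  NZCV=0000
1: · MOVMI
2: ✓ MOVVC  r3←0xab
3: ✓ CMP  NZCV=1000
4: ✓ SUBVC  r4←0x3d
5: ✓ MOVCC  r0←0xb6
6: ✓ CMP  NZCV=1001
7: · MOVPL
8: · MOVPL
9: ✓ MOVMI  r4←0x32

FIX = (r4, 0x32)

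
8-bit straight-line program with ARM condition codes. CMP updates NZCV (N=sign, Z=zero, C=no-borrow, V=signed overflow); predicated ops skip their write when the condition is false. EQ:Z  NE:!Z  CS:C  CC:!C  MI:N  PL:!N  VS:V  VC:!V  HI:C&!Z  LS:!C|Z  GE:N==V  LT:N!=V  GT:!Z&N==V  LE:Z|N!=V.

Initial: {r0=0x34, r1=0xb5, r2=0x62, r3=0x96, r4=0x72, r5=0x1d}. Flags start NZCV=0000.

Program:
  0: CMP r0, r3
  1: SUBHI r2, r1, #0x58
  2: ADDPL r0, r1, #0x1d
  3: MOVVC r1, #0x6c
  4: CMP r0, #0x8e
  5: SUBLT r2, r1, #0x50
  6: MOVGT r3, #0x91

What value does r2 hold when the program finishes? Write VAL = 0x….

VAL = 0x62

0: ✓ CMP  NZCV=1001
1: · SUBHI
2: · ADDPL
3: · MOVVC
4: ✓ CMP  NZCV=1001
5: · SUBLT
6: ✓ MOVGT  r3←0x91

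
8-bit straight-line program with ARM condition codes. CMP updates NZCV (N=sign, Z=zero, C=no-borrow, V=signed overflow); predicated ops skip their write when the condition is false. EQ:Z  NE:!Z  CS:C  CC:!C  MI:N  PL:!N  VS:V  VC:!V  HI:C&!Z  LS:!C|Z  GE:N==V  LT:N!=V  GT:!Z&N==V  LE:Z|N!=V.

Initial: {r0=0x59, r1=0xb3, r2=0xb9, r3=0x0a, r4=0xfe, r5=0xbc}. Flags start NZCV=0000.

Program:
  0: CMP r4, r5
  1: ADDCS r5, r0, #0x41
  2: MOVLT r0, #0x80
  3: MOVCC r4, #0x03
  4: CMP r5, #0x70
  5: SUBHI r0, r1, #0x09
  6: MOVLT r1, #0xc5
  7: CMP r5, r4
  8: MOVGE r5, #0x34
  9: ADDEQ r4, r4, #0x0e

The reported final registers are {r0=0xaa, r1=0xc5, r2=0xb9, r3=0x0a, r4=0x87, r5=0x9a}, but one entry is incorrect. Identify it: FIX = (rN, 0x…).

0: ✓ CMP  NZCV=0010
1: ✓ ADDCS  r5←0x9a
2: · MOVLT
3: · MOVCC
4: ✓ CMP  NZCV=0011
5: ✓ SUBHI  r0←0xaa
6: ✓ MOVLT  r1←0xc5
7: ✓ CMP  NZCV=1000
8: · MOVGE
9: · ADDEQ

FIX = (r4, 0xfe)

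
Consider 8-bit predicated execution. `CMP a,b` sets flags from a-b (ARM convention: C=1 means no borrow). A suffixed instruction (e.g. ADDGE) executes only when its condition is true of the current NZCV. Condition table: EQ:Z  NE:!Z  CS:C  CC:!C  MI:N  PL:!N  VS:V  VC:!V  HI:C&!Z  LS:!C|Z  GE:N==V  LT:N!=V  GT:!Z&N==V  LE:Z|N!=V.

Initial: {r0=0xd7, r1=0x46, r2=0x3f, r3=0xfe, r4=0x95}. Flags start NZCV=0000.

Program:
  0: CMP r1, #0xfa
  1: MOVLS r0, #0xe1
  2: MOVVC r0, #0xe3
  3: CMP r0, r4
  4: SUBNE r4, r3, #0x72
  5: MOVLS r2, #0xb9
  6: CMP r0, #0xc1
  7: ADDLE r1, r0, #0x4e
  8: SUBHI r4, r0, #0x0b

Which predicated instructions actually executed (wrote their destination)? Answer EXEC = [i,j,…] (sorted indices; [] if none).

0: ✓ CMP  NZCV=0000
1: ✓ MOVLS  r0←0xe1
2: ✓ MOVVC  r0←0xe3
3: ✓ CMP  NZCV=0010
4: ✓ SUBNE  r4←0x8c
5: · MOVLS
6: ✓ CMP  NZCV=0010
7: · ADDLE
8: ✓ SUBHI  r4←0xd8

EXEC = [1,2,4,8]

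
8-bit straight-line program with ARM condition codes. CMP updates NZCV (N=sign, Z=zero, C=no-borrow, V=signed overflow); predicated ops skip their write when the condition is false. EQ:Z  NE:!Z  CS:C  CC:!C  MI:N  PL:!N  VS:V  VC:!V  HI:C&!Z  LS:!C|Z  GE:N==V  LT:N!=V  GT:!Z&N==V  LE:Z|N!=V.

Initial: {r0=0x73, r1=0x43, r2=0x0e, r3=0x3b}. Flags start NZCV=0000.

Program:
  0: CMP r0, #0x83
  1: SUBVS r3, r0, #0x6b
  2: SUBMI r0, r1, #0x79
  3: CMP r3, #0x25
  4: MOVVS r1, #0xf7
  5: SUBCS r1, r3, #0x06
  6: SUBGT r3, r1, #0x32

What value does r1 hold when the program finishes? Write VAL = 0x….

VAL = 0x43

[0] flags=1001 → (cmp)
[1] flags=1001 VS?T → r3=0x08
[2] flags=1001 MI?T → r0=0xca
[3] flags=1000 → (cmp)
[4] flags=1000 VS?F → skip
[5] flags=1000 CS?F → skip
[6] flags=1000 GT?F → skip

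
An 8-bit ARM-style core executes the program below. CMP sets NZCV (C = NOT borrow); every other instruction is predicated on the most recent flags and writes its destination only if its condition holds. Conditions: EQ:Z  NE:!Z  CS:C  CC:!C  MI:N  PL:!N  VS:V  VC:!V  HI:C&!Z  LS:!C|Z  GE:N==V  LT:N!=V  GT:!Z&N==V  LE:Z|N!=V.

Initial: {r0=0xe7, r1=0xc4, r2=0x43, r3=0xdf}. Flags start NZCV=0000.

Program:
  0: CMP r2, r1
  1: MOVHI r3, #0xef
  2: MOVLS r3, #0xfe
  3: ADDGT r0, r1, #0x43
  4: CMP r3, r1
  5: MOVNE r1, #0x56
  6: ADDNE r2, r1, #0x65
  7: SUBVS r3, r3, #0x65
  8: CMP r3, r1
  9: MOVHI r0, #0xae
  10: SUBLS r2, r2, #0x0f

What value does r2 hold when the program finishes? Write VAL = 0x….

0: ✓ CMP  NZCV=0000
1: · MOVHI
2: ✓ MOVLS  r3←0xfe
3: ✓ ADDGT  r0←0x07
4: ✓ CMP  NZCV=0010
5: ✓ MOVNE  r1←0x56
6: ✓ ADDNE  r2←0xbb
7: · SUBVS
8: ✓ CMP  NZCV=1010
9: ✓ MOVHI  r0←0xae
10: · SUBLS

VAL = 0xbb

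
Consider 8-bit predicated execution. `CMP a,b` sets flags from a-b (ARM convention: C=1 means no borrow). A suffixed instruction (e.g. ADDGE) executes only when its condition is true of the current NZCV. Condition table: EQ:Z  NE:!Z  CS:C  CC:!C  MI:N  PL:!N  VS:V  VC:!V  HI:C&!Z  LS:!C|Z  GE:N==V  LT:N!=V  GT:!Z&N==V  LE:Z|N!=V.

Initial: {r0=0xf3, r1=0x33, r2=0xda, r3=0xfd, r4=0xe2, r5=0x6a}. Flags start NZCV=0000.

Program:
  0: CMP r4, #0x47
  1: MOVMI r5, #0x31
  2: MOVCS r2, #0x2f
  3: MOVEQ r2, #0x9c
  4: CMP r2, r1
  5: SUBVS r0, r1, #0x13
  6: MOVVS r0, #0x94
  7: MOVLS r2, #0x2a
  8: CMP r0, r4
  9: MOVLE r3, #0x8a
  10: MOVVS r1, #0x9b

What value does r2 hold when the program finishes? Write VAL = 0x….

[0] flags=1010 → (cmp)
[1] flags=1010 MI?T → r5=0x31
[2] flags=1010 CS?T → r2=0x2f
[3] flags=1010 EQ?F → skip
[4] flags=1000 → (cmp)
[5] flags=1000 VS?F → skip
[6] flags=1000 VS?F → skip
[7] flags=1000 LS?T → r2=0x2a
[8] flags=0010 → (cmp)
[9] flags=0010 LE?F → skip
[10] flags=0010 VS?F → skip

VAL = 0x2a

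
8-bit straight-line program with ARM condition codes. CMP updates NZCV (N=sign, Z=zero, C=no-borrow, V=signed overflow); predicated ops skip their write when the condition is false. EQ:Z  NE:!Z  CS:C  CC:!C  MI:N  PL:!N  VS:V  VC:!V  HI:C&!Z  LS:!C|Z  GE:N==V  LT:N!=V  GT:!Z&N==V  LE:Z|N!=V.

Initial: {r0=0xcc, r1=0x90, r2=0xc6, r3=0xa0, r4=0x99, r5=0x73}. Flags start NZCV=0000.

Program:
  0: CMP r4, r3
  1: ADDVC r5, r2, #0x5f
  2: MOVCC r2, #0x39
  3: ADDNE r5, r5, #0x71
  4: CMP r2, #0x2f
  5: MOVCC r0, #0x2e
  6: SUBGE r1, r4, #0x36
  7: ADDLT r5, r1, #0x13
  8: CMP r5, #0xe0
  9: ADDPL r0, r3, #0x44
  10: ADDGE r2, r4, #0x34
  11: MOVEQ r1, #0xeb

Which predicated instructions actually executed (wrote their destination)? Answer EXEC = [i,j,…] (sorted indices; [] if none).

0: ✓ CMP  NZCV=1000
1: ✓ ADDVC  r5←0x25
2: ✓ MOVCC  r2←0x39
3: ✓ ADDNE  r5←0x96
4: ✓ CMP  NZCV=0010
5: · MOVCC
6: ✓ SUBGE  r1←0x63
7: · ADDLT
8: ✓ CMP  NZCV=1000
9: · ADDPL
10: · ADDGE
11: · MOVEQ

EXEC = [1,2,3,6]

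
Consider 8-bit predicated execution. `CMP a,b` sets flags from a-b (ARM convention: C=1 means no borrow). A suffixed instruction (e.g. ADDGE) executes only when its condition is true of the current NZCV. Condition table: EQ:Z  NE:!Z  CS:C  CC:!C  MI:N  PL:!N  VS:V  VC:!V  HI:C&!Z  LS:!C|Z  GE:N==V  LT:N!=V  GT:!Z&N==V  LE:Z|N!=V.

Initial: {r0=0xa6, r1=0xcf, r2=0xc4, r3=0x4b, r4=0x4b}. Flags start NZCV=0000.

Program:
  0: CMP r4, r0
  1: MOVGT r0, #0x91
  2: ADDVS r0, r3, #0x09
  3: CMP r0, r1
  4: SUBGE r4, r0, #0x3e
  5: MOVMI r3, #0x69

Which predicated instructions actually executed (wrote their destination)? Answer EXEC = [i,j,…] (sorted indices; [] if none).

EXEC = [1,2,4,5]

[0] flags=1001 → (cmp)
[1] flags=1001 GT?T → r0=0x91
[2] flags=1001 VS?T → r0=0x54
[3] flags=1001 → (cmp)
[4] flags=1001 GE?T → r4=0x16
[5] flags=1001 MI?T → r3=0x69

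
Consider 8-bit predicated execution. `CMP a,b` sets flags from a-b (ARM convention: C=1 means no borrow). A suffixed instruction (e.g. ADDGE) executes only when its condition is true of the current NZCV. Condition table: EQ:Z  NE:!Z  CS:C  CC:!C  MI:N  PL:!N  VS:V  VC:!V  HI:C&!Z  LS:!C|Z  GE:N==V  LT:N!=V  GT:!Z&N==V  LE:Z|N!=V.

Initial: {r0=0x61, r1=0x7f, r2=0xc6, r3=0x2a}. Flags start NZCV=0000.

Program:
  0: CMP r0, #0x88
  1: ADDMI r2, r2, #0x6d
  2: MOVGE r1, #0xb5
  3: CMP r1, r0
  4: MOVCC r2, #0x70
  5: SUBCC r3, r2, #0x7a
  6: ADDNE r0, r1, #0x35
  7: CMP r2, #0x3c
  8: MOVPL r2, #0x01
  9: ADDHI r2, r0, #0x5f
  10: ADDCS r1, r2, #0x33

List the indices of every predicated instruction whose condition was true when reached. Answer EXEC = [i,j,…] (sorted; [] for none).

EXEC = [1,2,6]

[0] flags=1001 → (cmp)
[1] flags=1001 MI?T → r2=0x33
[2] flags=1001 GE?T → r1=0xb5
[3] flags=0011 → (cmp)
[4] flags=0011 CC?F → skip
[5] flags=0011 CC?F → skip
[6] flags=0011 NE?T → r0=0xea
[7] flags=1000 → (cmp)
[8] flags=1000 PL?F → skip
[9] flags=1000 HI?F → skip
[10] flags=1000 CS?F → skip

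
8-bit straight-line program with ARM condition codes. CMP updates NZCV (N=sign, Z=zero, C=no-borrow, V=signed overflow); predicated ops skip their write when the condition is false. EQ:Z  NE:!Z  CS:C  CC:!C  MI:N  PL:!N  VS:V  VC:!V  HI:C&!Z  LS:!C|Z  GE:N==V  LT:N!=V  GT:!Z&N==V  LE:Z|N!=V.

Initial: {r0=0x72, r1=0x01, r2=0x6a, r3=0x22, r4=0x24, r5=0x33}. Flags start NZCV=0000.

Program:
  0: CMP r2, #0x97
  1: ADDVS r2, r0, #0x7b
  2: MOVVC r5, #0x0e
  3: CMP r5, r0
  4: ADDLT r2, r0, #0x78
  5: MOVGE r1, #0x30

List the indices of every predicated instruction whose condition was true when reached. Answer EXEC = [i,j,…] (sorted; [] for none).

EXEC = [1,4]

[0] flags=1001 → (cmp)
[1] flags=1001 VS?T → r2=0xed
[2] flags=1001 VC?F → skip
[3] flags=1000 → (cmp)
[4] flags=1000 LT?T → r2=0xea
[5] flags=1000 GE?F → skip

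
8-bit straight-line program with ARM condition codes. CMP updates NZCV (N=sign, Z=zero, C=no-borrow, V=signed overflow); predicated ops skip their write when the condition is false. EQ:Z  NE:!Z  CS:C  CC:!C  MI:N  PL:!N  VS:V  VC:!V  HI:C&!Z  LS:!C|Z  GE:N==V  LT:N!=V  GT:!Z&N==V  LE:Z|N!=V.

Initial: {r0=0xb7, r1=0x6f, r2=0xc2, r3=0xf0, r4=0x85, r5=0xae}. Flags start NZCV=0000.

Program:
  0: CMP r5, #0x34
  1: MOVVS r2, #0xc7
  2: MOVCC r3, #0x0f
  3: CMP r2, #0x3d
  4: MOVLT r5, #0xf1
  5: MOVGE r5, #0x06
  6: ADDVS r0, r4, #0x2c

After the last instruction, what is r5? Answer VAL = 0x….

VAL = 0xf1

[0] flags=0011 → (cmp)
[1] flags=0011 VS?T → r2=0xc7
[2] flags=0011 CC?F → skip
[3] flags=1010 → (cmp)
[4] flags=1010 LT?T → r5=0xf1
[5] flags=1010 GE?F → skip
[6] flags=1010 VS?F → skip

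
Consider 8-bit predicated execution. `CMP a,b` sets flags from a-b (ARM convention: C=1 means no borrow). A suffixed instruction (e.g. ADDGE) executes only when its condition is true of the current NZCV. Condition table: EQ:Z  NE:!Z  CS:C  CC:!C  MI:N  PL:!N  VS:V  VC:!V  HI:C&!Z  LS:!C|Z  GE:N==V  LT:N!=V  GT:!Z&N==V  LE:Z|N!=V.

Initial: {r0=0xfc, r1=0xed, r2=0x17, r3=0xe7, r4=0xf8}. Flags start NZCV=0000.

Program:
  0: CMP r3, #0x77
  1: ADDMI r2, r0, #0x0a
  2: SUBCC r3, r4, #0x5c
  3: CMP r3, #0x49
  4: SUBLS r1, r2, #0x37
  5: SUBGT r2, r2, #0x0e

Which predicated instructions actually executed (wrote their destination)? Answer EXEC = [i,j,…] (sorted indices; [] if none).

0: ✓ CMP  NZCV=0011
1: · ADDMI
2: · SUBCC
3: ✓ CMP  NZCV=1010
4: · SUBLS
5: · SUBGT

EXEC = []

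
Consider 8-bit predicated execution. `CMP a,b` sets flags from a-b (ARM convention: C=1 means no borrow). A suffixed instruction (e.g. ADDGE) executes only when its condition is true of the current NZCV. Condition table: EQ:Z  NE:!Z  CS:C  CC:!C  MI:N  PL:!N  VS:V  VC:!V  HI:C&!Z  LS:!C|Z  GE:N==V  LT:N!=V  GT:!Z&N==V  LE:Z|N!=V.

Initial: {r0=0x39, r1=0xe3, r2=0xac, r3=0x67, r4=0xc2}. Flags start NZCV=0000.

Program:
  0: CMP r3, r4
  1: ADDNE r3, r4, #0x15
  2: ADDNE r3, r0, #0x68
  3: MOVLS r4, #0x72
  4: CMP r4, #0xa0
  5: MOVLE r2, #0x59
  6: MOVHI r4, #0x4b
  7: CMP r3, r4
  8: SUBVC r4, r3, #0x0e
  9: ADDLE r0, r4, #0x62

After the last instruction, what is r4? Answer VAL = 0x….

0: ✓ CMP  NZCV=1001
1: ✓ ADDNE  r3←0xd7
2: ✓ ADDNE  r3←0xa1
3: ✓ MOVLS  r4←0x72
4: ✓ CMP  NZCV=1001
5: · MOVLE
6: · MOVHI
7: ✓ CMP  NZCV=0011
8: · SUBVC
9: ✓ ADDLE  r0←0xd4

VAL = 0x72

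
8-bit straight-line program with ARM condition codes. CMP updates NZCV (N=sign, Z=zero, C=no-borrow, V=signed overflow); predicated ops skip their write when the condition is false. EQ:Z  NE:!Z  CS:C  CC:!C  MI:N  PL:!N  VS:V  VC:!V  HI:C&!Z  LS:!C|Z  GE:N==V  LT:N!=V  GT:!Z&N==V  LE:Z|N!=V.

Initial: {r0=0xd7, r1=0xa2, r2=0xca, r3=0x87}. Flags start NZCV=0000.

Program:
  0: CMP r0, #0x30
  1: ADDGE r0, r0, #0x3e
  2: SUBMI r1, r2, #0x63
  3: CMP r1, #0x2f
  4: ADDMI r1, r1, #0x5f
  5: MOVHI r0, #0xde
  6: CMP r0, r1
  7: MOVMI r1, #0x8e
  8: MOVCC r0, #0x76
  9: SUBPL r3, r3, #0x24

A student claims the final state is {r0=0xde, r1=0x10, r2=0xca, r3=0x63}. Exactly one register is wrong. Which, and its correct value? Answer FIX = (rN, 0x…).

FIX = (r1, 0x67)

[0] flags=1010 → (cmp)
[1] flags=1010 GE?F → skip
[2] flags=1010 MI?T → r1=0x67
[3] flags=0010 → (cmp)
[4] flags=0010 MI?F → skip
[5] flags=0010 HI?T → r0=0xde
[6] flags=0011 → (cmp)
[7] flags=0011 MI?F → skip
[8] flags=0011 CC?F → skip
[9] flags=0011 PL?T → r3=0x63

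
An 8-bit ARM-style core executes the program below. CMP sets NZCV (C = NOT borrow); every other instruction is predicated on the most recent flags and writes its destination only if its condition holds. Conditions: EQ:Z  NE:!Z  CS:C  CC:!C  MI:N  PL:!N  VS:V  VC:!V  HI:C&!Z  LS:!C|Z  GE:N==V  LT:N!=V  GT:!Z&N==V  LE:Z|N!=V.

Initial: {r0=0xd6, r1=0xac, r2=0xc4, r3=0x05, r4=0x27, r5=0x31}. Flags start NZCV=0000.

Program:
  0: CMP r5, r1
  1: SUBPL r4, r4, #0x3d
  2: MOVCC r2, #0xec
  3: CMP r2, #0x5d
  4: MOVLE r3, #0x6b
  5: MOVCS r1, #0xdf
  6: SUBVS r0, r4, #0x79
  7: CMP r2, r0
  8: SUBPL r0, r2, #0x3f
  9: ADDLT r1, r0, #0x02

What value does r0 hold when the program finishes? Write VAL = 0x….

[0] flags=1001 → (cmp)
[1] flags=1001 PL?F → skip
[2] flags=1001 CC?T → r2=0xec
[3] flags=1010 → (cmp)
[4] flags=1010 LE?T → r3=0x6b
[5] flags=1010 CS?T → r1=0xdf
[6] flags=1010 VS?F → skip
[7] flags=0010 → (cmp)
[8] flags=0010 PL?T → r0=0xad
[9] flags=0010 LT?F → skip

VAL = 0xad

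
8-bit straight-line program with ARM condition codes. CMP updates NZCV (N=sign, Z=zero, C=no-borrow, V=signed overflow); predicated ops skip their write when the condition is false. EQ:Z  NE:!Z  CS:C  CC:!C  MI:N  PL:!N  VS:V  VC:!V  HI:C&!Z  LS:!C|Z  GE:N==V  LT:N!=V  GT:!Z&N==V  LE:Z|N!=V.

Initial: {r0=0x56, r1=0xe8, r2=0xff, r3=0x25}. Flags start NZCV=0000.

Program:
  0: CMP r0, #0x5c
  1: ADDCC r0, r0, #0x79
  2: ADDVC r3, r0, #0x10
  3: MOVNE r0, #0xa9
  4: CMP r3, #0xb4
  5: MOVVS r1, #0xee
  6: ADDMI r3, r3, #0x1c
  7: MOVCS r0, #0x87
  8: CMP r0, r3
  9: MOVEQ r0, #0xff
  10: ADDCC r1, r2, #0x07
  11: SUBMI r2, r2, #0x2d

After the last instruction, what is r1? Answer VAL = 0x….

0: ✓ CMP  NZCV=1000
1: ✓ ADDCC  r0←0xcf
2: ✓ ADDVC  r3←0xdf
3: ✓ MOVNE  r0←0xa9
4: ✓ CMP  NZCV=0010
5: · MOVVS
6: · ADDMI
7: ✓ MOVCS  r0←0x87
8: ✓ CMP  NZCV=1000
9: · MOVEQ
10: ✓ ADDCC  r1←0x06
11: ✓ SUBMI  r2←0xd2

VAL = 0x06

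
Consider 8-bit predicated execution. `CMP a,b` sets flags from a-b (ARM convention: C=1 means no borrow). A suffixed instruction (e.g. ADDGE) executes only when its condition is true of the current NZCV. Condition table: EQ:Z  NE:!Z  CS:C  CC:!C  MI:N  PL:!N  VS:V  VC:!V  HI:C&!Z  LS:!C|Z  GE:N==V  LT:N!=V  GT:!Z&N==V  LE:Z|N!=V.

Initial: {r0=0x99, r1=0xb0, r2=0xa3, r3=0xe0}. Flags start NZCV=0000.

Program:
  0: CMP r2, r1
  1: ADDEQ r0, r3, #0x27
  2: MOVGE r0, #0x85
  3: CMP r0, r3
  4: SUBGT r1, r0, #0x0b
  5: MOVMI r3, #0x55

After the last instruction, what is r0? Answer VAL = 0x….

0: ✓ CMP  NZCV=1000
1: · ADDEQ
2: · MOVGE
3: ✓ CMP  NZCV=1000
4: · SUBGT
5: ✓ MOVMI  r3←0x55

VAL = 0x99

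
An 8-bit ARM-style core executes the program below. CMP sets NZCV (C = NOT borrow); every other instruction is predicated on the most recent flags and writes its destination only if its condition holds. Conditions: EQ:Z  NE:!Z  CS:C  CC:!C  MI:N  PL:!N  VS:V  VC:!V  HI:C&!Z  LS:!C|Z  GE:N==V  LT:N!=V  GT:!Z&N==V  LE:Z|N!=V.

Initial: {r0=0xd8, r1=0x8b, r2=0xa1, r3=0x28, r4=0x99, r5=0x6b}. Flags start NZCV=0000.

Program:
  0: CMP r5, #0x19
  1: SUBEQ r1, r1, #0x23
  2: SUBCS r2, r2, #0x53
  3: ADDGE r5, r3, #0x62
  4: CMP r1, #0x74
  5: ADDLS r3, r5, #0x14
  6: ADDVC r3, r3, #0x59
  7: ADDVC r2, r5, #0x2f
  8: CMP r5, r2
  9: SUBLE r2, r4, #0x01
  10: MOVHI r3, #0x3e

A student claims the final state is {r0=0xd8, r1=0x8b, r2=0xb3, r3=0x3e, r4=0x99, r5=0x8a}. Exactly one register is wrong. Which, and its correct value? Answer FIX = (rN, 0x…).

[0] flags=0010 → (cmp)
[1] flags=0010 EQ?F → skip
[2] flags=0010 CS?T → r2=0x4e
[3] flags=0010 GE?T → r5=0x8a
[4] flags=0011 → (cmp)
[5] flags=0011 LS?F → skip
[6] flags=0011 VC?F → skip
[7] flags=0011 VC?F → skip
[8] flags=0011 → (cmp)
[9] flags=0011 LE?T → r2=0x98
[10] flags=0011 HI?T → r3=0x3e

FIX = (r2, 0x98)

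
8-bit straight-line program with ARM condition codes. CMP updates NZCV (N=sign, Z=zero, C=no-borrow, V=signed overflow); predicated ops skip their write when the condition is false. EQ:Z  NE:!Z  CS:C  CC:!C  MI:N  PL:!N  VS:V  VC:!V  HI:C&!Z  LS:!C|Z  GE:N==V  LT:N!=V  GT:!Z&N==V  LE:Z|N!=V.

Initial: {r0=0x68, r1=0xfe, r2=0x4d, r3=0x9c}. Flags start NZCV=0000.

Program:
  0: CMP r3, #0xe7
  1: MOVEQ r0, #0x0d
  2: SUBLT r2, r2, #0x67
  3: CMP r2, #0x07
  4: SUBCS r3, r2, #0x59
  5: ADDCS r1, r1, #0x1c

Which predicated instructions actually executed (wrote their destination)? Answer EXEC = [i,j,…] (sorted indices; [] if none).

0: ✓ CMP  NZCV=1000
1: · MOVEQ
2: ✓ SUBLT  r2←0xe6
3: ✓ CMP  NZCV=1010
4: ✓ SUBCS  r3←0x8d
5: ✓ ADDCS  r1←0x1a

EXEC = [2,4,5]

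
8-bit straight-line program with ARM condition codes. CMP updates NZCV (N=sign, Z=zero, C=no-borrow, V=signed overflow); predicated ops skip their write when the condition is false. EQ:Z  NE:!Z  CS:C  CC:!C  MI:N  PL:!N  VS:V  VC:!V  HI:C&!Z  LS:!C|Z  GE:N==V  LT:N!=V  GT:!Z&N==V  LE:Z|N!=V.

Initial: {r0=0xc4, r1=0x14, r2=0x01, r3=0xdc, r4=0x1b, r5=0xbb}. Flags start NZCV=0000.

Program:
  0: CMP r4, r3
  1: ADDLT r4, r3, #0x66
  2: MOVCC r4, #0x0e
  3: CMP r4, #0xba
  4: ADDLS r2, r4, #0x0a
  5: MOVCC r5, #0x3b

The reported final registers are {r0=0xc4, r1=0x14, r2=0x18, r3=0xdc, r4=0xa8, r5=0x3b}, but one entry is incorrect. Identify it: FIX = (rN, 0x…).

FIX = (r4, 0x0e)

0: ✓ CMP  NZCV=0000
1: · ADDLT
2: ✓ MOVCC  r4←0x0e
3: ✓ CMP  NZCV=0000
4: ✓ ADDLS  r2←0x18
5: ✓ MOVCC  r5←0x3b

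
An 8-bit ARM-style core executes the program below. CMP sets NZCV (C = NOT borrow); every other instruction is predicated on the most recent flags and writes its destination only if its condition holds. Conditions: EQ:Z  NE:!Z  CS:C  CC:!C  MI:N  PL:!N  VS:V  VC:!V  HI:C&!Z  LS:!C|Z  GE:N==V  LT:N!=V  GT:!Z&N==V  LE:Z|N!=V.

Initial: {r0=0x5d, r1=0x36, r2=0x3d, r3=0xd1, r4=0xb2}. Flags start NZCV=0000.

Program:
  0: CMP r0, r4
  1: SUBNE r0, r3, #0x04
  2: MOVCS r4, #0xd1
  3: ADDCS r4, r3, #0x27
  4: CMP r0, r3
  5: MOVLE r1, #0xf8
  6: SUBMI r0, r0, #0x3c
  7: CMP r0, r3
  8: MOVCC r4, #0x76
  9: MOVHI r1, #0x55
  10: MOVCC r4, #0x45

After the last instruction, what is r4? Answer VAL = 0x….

VAL = 0x45

0: ✓ CMP  NZCV=1001
1: ✓ SUBNE  r0←0xcd
2: · MOVCS
3: · ADDCS
4: ✓ CMP  NZCV=1000
5: ✓ MOVLE  r1←0xf8
6: ✓ SUBMI  r0←0x91
7: ✓ CMP  NZCV=1000
8: ✓ MOVCC  r4←0x76
9: · MOVHI
10: ✓ MOVCC  r4←0x45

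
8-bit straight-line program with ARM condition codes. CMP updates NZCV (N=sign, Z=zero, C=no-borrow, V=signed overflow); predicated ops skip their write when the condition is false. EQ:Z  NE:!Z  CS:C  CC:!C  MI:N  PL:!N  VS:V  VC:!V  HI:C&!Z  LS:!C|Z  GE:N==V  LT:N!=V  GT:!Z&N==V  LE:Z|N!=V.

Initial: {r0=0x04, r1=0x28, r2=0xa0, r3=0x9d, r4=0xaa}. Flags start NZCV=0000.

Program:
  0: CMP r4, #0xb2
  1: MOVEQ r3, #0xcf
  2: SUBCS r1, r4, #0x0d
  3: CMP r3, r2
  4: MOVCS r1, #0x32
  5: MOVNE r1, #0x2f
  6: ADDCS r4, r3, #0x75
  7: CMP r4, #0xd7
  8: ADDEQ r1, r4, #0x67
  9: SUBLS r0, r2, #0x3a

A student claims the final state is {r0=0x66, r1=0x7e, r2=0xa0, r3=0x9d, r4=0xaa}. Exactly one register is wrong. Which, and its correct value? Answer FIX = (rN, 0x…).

0: ✓ CMP  NZCV=1000
1: · MOVEQ
2: · SUBCS
3: ✓ CMP  NZCV=1000
4: · MOVCS
5: ✓ MOVNE  r1←0x2f
6: · ADDCS
7: ✓ CMP  NZCV=1000
8: · ADDEQ
9: ✓ SUBLS  r0←0x66

FIX = (r1, 0x2f)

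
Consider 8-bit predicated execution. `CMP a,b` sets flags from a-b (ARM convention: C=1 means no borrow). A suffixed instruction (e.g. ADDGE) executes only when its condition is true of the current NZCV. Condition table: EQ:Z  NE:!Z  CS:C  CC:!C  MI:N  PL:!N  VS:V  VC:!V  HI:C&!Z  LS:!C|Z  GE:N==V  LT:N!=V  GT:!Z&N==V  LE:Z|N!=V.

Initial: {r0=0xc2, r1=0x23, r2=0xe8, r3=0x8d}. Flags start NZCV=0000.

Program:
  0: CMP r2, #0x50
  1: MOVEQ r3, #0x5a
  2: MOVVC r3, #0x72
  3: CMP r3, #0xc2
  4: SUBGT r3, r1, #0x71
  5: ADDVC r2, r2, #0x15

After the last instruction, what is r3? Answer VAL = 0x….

0: ✓ CMP  NZCV=1010
1: · MOVEQ
2: ✓ MOVVC  r3←0x72
3: ✓ CMP  NZCV=1001
4: ✓ SUBGT  r3←0xb2
5: · ADDVC

VAL = 0xb2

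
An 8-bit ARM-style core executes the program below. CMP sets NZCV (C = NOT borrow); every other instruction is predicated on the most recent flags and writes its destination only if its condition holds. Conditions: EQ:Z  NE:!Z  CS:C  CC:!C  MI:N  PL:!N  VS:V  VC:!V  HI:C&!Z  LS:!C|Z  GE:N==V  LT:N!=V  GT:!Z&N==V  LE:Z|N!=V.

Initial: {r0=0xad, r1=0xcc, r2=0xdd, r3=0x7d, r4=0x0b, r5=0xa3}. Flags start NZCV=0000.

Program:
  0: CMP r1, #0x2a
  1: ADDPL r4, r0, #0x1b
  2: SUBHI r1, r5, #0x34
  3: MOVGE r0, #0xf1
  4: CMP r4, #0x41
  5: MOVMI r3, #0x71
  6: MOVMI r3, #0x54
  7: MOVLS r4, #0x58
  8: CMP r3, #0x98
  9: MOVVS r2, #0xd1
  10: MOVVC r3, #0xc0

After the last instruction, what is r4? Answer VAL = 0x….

0: ✓ CMP  NZCV=1010
1: · ADDPL
2: ✓ SUBHI  r1←0x6f
3: · MOVGE
4: ✓ CMP  NZCV=1000
5: ✓ MOVMI  r3←0x71
6: ✓ MOVMI  r3←0x54
7: ✓ MOVLS  r4←0x58
8: ✓ CMP  NZCV=1001
9: ✓ MOVVS  r2←0xd1
10: · MOVVC

VAL = 0x58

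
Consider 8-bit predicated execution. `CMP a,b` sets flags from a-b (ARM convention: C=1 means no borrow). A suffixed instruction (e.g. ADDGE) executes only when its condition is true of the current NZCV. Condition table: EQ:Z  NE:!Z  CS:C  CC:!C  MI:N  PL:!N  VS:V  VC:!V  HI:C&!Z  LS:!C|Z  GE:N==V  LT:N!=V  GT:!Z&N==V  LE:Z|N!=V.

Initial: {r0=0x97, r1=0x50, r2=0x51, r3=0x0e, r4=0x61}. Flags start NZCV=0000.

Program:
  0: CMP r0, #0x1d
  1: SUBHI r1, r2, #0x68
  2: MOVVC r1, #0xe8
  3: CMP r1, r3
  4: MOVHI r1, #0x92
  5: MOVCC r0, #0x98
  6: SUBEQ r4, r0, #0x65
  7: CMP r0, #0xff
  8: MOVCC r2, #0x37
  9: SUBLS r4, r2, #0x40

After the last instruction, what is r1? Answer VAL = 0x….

VAL = 0x92

[0] flags=0011 → (cmp)
[1] flags=0011 HI?T → r1=0xe9
[2] flags=0011 VC?F → skip
[3] flags=1010 → (cmp)
[4] flags=1010 HI?T → r1=0x92
[5] flags=1010 CC?F → skip
[6] flags=1010 EQ?F → skip
[7] flags=1000 → (cmp)
[8] flags=1000 CC?T → r2=0x37
[9] flags=1000 LS?T → r4=0xf7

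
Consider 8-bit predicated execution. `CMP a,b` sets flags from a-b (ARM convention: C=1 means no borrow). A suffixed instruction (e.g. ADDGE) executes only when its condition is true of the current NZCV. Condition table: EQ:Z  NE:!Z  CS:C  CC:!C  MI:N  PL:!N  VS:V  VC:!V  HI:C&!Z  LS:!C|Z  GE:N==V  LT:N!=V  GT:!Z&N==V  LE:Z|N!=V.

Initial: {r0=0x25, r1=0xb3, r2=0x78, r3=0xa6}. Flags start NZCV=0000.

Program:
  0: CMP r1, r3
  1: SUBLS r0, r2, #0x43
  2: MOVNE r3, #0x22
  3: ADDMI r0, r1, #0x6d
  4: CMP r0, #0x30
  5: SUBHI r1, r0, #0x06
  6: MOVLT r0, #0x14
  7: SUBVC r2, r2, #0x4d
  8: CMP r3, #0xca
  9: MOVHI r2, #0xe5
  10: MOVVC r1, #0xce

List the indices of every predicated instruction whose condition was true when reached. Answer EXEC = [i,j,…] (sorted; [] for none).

EXEC = [2,6,7,10]

0: ✓ CMP  NZCV=0010
1: · SUBLS
2: ✓ MOVNE  r3←0x22
3: · ADDMI
4: ✓ CMP  NZCV=1000
5: · SUBHI
6: ✓ MOVLT  r0←0x14
7: ✓ SUBVC  r2←0x2b
8: ✓ CMP  NZCV=0000
9: · MOVHI
10: ✓ MOVVC  r1←0xce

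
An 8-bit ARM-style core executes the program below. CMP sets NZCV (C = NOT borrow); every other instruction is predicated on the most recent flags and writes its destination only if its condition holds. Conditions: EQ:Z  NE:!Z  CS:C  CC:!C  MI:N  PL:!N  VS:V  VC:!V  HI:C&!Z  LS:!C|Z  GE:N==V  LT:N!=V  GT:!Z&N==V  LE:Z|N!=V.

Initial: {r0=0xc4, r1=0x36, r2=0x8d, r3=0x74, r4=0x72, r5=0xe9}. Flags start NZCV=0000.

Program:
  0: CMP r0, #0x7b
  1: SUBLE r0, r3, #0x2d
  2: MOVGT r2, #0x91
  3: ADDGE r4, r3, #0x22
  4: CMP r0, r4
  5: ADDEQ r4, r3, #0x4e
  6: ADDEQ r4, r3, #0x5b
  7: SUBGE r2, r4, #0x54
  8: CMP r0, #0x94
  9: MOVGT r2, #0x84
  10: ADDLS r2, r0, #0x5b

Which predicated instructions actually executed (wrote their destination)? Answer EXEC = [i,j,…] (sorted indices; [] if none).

EXEC = [1,9,10]

0: ✓ CMP  NZCV=0011
1: ✓ SUBLE  r0←0x47
2: · MOVGT
3: · ADDGE
4: ✓ CMP  NZCV=1000
5: · ADDEQ
6: · ADDEQ
7: · SUBGE
8: ✓ CMP  NZCV=1001
9: ✓ MOVGT  r2←0x84
10: ✓ ADDLS  r2←0xa2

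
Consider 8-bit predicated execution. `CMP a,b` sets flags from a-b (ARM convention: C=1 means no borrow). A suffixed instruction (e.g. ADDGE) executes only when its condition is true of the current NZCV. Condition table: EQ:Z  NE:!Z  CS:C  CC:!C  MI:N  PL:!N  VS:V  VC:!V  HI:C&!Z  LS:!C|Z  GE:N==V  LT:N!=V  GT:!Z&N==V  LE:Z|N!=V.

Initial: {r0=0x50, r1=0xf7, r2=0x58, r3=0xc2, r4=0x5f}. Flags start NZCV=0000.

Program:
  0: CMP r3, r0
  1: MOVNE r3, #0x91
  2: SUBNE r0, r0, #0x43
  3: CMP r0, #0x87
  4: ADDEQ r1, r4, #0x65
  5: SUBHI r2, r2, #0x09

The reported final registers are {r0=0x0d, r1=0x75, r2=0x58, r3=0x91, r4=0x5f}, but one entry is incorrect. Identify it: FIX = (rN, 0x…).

FIX = (r1, 0xf7)

[0] flags=0011 → (cmp)
[1] flags=0011 NE?T → r3=0x91
[2] flags=0011 NE?T → r0=0x0d
[3] flags=1001 → (cmp)
[4] flags=1001 EQ?F → skip
[5] flags=1001 HI?F → skip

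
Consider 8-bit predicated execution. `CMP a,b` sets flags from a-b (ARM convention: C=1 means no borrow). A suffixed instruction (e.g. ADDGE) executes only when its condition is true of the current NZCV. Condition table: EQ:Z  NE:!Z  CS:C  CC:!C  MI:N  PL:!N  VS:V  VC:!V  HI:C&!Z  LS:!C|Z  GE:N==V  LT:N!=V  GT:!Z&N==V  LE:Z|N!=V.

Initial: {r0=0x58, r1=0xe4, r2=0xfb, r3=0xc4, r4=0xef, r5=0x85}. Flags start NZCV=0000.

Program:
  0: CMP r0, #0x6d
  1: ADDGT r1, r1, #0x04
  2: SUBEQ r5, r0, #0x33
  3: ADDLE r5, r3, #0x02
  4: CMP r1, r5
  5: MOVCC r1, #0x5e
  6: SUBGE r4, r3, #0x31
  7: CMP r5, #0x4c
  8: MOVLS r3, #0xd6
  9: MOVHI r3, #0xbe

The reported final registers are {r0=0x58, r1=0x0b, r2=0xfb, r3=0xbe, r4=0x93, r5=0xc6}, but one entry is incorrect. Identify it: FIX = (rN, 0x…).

FIX = (r1, 0xe4)

[0] flags=1000 → (cmp)
[1] flags=1000 GT?F → skip
[2] flags=1000 EQ?F → skip
[3] flags=1000 LE?T → r5=0xc6
[4] flags=0010 → (cmp)
[5] flags=0010 CC?F → skip
[6] flags=0010 GE?T → r4=0x93
[7] flags=0011 → (cmp)
[8] flags=0011 LS?F → skip
[9] flags=0011 HI?T → r3=0xbe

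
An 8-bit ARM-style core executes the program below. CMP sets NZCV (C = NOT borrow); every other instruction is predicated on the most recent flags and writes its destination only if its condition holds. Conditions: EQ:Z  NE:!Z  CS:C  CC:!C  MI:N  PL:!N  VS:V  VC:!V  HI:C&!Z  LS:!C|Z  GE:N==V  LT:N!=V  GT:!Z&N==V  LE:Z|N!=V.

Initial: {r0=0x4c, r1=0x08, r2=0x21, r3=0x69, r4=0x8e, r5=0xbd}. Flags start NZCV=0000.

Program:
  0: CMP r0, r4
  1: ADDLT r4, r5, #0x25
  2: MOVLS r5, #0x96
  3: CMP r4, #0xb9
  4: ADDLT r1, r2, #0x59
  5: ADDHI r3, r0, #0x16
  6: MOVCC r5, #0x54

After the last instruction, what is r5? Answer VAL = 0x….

[0] flags=1001 → (cmp)
[1] flags=1001 LT?F → skip
[2] flags=1001 LS?T → r5=0x96
[3] flags=1000 → (cmp)
[4] flags=1000 LT?T → r1=0x7a
[5] flags=1000 HI?F → skip
[6] flags=1000 CC?T → r5=0x54

VAL = 0x54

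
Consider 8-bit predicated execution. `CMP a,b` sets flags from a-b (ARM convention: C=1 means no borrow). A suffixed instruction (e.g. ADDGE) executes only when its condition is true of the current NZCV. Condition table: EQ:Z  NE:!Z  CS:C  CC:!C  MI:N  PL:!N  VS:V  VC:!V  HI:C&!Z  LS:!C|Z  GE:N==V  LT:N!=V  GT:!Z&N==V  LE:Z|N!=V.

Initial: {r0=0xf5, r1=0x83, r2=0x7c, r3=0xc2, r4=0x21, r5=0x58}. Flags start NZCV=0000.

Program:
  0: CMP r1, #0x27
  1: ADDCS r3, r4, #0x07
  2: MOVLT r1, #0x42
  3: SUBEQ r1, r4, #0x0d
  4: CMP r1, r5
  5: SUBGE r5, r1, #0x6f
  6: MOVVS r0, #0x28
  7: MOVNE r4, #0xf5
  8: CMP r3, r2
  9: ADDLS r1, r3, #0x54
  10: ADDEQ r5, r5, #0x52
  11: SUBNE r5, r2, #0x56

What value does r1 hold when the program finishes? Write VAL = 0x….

VAL = 0x7c

0: ✓ CMP  NZCV=0011
1: ✓ ADDCS  r3←0x28
2: ✓ MOVLT  r1←0x42
3: · SUBEQ
4: ✓ CMP  NZCV=1000
5: · SUBGE
6: · MOVVS
7: ✓ MOVNE  r4←0xf5
8: ✓ CMP  NZCV=1000
9: ✓ ADDLS  r1←0x7c
10: · ADDEQ
11: ✓ SUBNE  r5←0x26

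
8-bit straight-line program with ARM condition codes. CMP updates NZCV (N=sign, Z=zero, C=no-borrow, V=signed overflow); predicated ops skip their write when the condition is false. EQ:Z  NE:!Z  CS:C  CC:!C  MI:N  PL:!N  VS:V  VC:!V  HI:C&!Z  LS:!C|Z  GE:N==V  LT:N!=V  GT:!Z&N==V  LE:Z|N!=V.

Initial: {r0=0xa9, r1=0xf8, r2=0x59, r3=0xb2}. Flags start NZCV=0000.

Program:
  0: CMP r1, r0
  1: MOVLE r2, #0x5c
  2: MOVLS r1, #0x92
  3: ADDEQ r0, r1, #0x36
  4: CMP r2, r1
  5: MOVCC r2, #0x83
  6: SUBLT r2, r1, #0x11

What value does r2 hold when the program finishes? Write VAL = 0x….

VAL = 0x83

[0] flags=0010 → (cmp)
[1] flags=0010 LE?F → skip
[2] flags=0010 LS?F → skip
[3] flags=0010 EQ?F → skip
[4] flags=0000 → (cmp)
[5] flags=0000 CC?T → r2=0x83
[6] flags=0000 LT?F → skip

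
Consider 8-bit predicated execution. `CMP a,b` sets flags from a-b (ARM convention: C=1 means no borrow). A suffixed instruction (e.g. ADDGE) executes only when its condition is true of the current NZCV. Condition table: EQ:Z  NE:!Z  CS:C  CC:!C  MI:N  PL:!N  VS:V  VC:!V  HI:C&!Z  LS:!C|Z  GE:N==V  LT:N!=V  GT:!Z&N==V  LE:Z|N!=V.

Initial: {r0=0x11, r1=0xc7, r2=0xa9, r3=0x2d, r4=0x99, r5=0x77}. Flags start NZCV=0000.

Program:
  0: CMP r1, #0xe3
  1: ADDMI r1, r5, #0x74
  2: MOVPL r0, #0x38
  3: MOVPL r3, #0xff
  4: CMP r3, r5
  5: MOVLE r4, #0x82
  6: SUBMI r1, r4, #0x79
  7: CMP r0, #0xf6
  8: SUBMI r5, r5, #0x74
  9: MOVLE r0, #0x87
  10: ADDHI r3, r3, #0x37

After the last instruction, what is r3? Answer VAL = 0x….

VAL = 0x2d

[0] flags=1000 → (cmp)
[1] flags=1000 MI?T → r1=0xeb
[2] flags=1000 PL?F → skip
[3] flags=1000 PL?F → skip
[4] flags=1000 → (cmp)
[5] flags=1000 LE?T → r4=0x82
[6] flags=1000 MI?T → r1=0x09
[7] flags=0000 → (cmp)
[8] flags=0000 MI?F → skip
[9] flags=0000 LE?F → skip
[10] flags=0000 HI?F → skip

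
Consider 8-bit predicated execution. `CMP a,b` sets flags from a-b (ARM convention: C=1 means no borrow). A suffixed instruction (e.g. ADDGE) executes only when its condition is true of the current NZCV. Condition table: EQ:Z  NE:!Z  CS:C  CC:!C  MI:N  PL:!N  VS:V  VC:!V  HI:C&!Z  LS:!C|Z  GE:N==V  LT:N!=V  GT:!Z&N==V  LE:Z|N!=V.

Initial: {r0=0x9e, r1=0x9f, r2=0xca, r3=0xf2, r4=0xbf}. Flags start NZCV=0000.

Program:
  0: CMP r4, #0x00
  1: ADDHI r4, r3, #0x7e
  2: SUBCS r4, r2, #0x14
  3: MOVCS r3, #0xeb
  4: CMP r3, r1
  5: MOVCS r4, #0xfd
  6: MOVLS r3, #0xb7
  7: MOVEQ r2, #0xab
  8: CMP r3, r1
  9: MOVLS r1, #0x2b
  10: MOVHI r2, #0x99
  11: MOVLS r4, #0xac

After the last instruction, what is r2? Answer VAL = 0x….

[0] flags=1010 → (cmp)
[1] flags=1010 HI?T → r4=0x70
[2] flags=1010 CS?T → r4=0xb6
[3] flags=1010 CS?T → r3=0xeb
[4] flags=0010 → (cmp)
[5] flags=0010 CS?T → r4=0xfd
[6] flags=0010 LS?F → skip
[7] flags=0010 EQ?F → skip
[8] flags=0010 → (cmp)
[9] flags=0010 LS?F → skip
[10] flags=0010 HI?T → r2=0x99
[11] flags=0010 LS?F → skip

VAL = 0x99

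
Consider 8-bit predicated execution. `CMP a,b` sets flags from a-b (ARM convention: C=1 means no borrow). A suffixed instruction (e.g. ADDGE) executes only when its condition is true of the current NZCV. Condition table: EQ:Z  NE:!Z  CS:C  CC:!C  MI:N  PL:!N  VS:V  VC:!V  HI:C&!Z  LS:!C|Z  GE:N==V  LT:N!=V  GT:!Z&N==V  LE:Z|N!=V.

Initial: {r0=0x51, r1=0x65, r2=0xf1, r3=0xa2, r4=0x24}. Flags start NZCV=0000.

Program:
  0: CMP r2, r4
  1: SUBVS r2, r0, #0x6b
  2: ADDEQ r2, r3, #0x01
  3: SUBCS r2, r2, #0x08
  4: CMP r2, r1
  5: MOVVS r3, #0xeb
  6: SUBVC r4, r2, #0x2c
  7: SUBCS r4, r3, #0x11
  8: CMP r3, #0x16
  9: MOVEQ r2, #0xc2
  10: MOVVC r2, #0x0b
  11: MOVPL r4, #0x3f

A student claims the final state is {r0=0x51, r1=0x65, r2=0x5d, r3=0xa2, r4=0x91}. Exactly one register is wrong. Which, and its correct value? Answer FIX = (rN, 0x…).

[0] flags=1010 → (cmp)
[1] flags=1010 VS?F → skip
[2] flags=1010 EQ?F → skip
[3] flags=1010 CS?T → r2=0xe9
[4] flags=1010 → (cmp)
[5] flags=1010 VS?F → skip
[6] flags=1010 VC?T → r4=0xbd
[7] flags=1010 CS?T → r4=0x91
[8] flags=1010 → (cmp)
[9] flags=1010 EQ?F → skip
[10] flags=1010 VC?T → r2=0x0b
[11] flags=1010 PL?F → skip

FIX = (r2, 0x0b)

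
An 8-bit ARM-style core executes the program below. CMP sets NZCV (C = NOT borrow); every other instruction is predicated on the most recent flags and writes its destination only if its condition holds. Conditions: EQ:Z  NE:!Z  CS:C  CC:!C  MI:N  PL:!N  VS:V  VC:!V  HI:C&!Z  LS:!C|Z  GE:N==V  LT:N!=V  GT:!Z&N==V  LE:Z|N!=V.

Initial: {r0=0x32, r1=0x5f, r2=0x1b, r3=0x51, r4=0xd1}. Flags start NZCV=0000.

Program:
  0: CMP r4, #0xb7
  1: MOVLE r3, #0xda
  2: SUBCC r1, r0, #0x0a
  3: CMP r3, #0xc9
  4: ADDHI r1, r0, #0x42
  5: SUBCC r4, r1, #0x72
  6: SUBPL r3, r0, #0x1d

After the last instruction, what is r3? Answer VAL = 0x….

0: ✓ CMP  NZCV=0010
1: · MOVLE
2: · SUBCC
3: ✓ CMP  NZCV=1001
4: · ADDHI
5: ✓ SUBCC  r4←0xed
6: · SUBPL

VAL = 0x51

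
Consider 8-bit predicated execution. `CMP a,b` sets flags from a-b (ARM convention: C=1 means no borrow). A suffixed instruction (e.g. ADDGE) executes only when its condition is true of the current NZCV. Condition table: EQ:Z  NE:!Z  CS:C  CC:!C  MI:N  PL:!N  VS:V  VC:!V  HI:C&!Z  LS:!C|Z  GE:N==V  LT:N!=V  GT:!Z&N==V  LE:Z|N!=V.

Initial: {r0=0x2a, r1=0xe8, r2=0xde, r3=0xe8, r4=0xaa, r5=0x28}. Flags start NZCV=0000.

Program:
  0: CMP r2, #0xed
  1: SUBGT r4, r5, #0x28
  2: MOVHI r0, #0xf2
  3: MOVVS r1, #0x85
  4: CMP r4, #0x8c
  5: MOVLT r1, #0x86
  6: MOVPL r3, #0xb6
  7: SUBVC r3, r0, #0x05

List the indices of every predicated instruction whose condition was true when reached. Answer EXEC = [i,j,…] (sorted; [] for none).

EXEC = [6,7]

[0] flags=1000 → (cmp)
[1] flags=1000 GT?F → skip
[2] flags=1000 HI?F → skip
[3] flags=1000 VS?F → skip
[4] flags=0010 → (cmp)
[5] flags=0010 LT?F → skip
[6] flags=0010 PL?T → r3=0xb6
[7] flags=0010 VC?T → r3=0x25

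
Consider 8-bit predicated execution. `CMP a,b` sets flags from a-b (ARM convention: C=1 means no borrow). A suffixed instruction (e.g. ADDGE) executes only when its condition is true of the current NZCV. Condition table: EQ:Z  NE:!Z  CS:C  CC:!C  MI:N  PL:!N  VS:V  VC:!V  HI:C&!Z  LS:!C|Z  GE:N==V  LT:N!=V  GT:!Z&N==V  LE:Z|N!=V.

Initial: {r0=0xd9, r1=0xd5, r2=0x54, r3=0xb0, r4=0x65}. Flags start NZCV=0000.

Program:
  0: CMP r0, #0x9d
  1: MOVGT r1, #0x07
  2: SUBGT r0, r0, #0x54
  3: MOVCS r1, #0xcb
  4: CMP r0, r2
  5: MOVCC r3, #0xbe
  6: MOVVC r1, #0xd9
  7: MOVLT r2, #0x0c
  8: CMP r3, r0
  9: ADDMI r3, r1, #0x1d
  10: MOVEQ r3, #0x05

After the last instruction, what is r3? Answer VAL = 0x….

[0] flags=0010 → (cmp)
[1] flags=0010 GT?T → r1=0x07
[2] flags=0010 GT?T → r0=0x85
[3] flags=0010 CS?T → r1=0xcb
[4] flags=0011 → (cmp)
[5] flags=0011 CC?F → skip
[6] flags=0011 VC?F → skip
[7] flags=0011 LT?T → r2=0x0c
[8] flags=0010 → (cmp)
[9] flags=0010 MI?F → skip
[10] flags=0010 EQ?F → skip

VAL = 0xb0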